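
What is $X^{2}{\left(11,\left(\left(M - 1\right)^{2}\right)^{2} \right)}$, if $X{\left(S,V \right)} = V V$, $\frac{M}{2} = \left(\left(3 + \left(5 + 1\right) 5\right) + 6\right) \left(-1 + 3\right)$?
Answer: $110995959739255563938672027587890625$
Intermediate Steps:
$M = 156$ ($M = 2 \left(\left(3 + \left(5 + 1\right) 5\right) + 6\right) \left(-1 + 3\right) = 2 \left(\left(3 + 6 \cdot 5\right) + 6\right) 2 = 2 \left(\left(3 + 30\right) + 6\right) 2 = 2 \left(33 + 6\right) 2 = 2 \cdot 39 \cdot 2 = 2 \cdot 78 = 156$)
$X{\left(S,V \right)} = V^{2}$
$X^{2}{\left(11,\left(\left(M - 1\right)^{2}\right)^{2} \right)} = \left(\left(\left(\left(156 - 1\right)^{2}\right)^{2}\right)^{2}\right)^{2} = \left(\left(\left(155^{2}\right)^{2}\right)^{2}\right)^{2} = \left(\left(24025^{2}\right)^{2}\right)^{2} = \left(577200625^{2}\right)^{2} = 333160561500390625^{2} = 110995959739255563938672027587890625$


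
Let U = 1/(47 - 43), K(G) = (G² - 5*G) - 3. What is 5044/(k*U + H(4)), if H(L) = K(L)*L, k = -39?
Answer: -20176/151 ≈ -133.62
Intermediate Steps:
K(G) = -3 + G² - 5*G
U = ¼ (U = 1/4 = ¼ ≈ 0.25000)
H(L) = L*(-3 + L² - 5*L) (H(L) = (-3 + L² - 5*L)*L = L*(-3 + L² - 5*L))
5044/(k*U + H(4)) = 5044/(-39*¼ + 4*(-3 + 4² - 5*4)) = 5044/(-39/4 + 4*(-3 + 16 - 20)) = 5044/(-39/4 + 4*(-7)) = 5044/(-39/4 - 28) = 5044/(-151/4) = 5044*(-4/151) = -20176/151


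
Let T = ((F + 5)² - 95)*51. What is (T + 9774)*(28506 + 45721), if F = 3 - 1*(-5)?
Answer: 1005627396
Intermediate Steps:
F = 8 (F = 3 + 5 = 8)
T = 3774 (T = ((8 + 5)² - 95)*51 = (13² - 95)*51 = (169 - 95)*51 = 74*51 = 3774)
(T + 9774)*(28506 + 45721) = (3774 + 9774)*(28506 + 45721) = 13548*74227 = 1005627396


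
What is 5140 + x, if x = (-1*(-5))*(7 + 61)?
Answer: 5480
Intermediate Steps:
x = 340 (x = 5*68 = 340)
5140 + x = 5140 + 340 = 5480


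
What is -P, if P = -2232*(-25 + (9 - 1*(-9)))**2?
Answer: 109368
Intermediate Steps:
P = -109368 (P = -2232*(-25 + (9 + 9))**2 = -2232*(-25 + 18)**2 = -2232*(-7)**2 = -2232*49 = -109368)
-P = -1*(-109368) = 109368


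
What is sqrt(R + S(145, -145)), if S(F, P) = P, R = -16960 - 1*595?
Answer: 10*I*sqrt(177) ≈ 133.04*I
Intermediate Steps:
R = -17555 (R = -16960 - 595 = -17555)
sqrt(R + S(145, -145)) = sqrt(-17555 - 145) = sqrt(-17700) = 10*I*sqrt(177)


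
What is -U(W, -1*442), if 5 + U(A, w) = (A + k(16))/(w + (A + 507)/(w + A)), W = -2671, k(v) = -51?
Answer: -802338/686891 ≈ -1.1681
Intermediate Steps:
U(A, w) = -5 + (-51 + A)/(w + (507 + A)/(A + w)) (U(A, w) = -5 + (A - 51)/(w + (A + 507)/(w + A)) = -5 + (-51 + A)/(w + (507 + A)/(A + w)))
-U(W, -1*442) = -(-2535 + (-2671)² - 56*(-2671) - (-51)*442 - 5*(-1*442)² - 4*(-2671)*(-1*442))/(507 - 2671 + (-1*442)² - (-2671)*442) = -(-2535 + 7134241 + 149576 - 51*(-442) - 5*(-442)² - 4*(-2671)*(-442))/(507 - 2671 + (-442)² - 2671*(-442)) = -(-2535 + 7134241 + 149576 + 22542 - 5*195364 - 4722328)/(507 - 2671 + 195364 + 1180582) = -(-2535 + 7134241 + 149576 + 22542 - 976820 - 4722328)/1373782 = -1604676/1373782 = -1*802338/686891 = -802338/686891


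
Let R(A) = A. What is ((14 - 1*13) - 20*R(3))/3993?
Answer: -59/3993 ≈ -0.014776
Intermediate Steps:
((14 - 1*13) - 20*R(3))/3993 = ((14 - 1*13) - 20*3)/3993 = ((14 - 13) - 60)*(1/3993) = (1 - 60)*(1/3993) = -59*1/3993 = -59/3993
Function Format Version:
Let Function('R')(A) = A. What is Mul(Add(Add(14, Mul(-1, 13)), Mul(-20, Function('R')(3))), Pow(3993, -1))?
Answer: Rational(-59, 3993) ≈ -0.014776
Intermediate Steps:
Mul(Add(Add(14, Mul(-1, 13)), Mul(-20, Function('R')(3))), Pow(3993, -1)) = Mul(Add(Add(14, Mul(-1, 13)), Mul(-20, 3)), Pow(3993, -1)) = Mul(Add(Add(14, -13), -60), Rational(1, 3993)) = Mul(Add(1, -60), Rational(1, 3993)) = Mul(-59, Rational(1, 3993)) = Rational(-59, 3993)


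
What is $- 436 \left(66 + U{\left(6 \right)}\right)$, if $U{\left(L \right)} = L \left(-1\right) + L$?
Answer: $-28776$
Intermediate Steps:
$U{\left(L \right)} = 0$ ($U{\left(L \right)} = - L + L = 0$)
$- 436 \left(66 + U{\left(6 \right)}\right) = - 436 \left(66 + 0\right) = \left(-436\right) 66 = -28776$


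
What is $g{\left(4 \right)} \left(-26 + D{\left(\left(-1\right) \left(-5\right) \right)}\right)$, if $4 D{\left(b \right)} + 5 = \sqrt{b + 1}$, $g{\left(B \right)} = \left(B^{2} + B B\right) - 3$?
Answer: $- \frac{3161}{4} + \frac{29 \sqrt{6}}{4} \approx -772.49$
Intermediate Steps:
$g{\left(B \right)} = -3 + 2 B^{2}$ ($g{\left(B \right)} = \left(B^{2} + B^{2}\right) - 3 = 2 B^{2} - 3 = -3 + 2 B^{2}$)
$D{\left(b \right)} = - \frac{5}{4} + \frac{\sqrt{1 + b}}{4}$ ($D{\left(b \right)} = - \frac{5}{4} + \frac{\sqrt{b + 1}}{4} = - \frac{5}{4} + \frac{\sqrt{1 + b}}{4}$)
$g{\left(4 \right)} \left(-26 + D{\left(\left(-1\right) \left(-5\right) \right)}\right) = \left(-3 + 2 \cdot 4^{2}\right) \left(-26 - \left(\frac{5}{4} - \frac{\sqrt{1 - -5}}{4}\right)\right) = \left(-3 + 2 \cdot 16\right) \left(-26 - \left(\frac{5}{4} - \frac{\sqrt{1 + 5}}{4}\right)\right) = \left(-3 + 32\right) \left(-26 - \left(\frac{5}{4} - \frac{\sqrt{6}}{4}\right)\right) = 29 \left(- \frac{109}{4} + \frac{\sqrt{6}}{4}\right) = - \frac{3161}{4} + \frac{29 \sqrt{6}}{4}$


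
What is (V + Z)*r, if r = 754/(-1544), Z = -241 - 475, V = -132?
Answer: 79924/193 ≈ 414.11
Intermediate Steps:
Z = -716
r = -377/772 (r = 754*(-1/1544) = -377/772 ≈ -0.48834)
(V + Z)*r = (-132 - 716)*(-377/772) = -848*(-377/772) = 79924/193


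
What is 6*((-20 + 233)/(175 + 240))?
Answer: 1278/415 ≈ 3.0795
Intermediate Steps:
6*((-20 + 233)/(175 + 240)) = 6*(213/415) = 1278/415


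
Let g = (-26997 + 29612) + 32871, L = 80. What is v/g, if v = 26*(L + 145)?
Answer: 2925/17743 ≈ 0.16485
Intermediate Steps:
g = 35486 (g = 2615 + 32871 = 35486)
v = 5850 (v = 26*(80 + 145) = 26*225 = 5850)
v/g = 5850/35486 = 5850*(1/35486) = 2925/17743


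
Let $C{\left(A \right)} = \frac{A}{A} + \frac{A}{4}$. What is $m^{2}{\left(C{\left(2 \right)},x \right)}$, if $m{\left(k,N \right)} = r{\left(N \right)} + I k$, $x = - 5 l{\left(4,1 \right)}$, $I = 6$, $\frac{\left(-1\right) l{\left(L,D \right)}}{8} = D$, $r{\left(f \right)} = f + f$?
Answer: $7921$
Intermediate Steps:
$r{\left(f \right)} = 2 f$
$l{\left(L,D \right)} = - 8 D$
$C{\left(A \right)} = 1 + \frac{A}{4}$ ($C{\left(A \right)} = 1 + A \frac{1}{4} = 1 + \frac{A}{4}$)
$x = 40$ ($x = - 5 \left(\left(-8\right) 1\right) = \left(-5\right) \left(-8\right) = 40$)
$m{\left(k,N \right)} = 2 N + 6 k$
$m^{2}{\left(C{\left(2 \right)},x \right)} = \left(2 \cdot 40 + 6 \left(1 + \frac{1}{4} \cdot 2\right)\right)^{2} = \left(80 + 6 \left(1 + \frac{1}{2}\right)\right)^{2} = \left(80 + 6 \cdot \frac{3}{2}\right)^{2} = \left(80 + 9\right)^{2} = 89^{2} = 7921$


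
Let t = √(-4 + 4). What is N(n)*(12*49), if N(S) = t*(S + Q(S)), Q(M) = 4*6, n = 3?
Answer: 0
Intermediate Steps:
Q(M) = 24
t = 0 (t = √0 = 0)
N(S) = 0 (N(S) = 0*(S + 24) = 0*(24 + S) = 0)
N(n)*(12*49) = 0*(12*49) = 0*588 = 0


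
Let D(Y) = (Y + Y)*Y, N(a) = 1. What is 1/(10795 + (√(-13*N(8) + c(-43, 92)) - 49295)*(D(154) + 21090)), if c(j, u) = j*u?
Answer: -1125927065/3803141478933455007 - 479654*I/1267713826311151669 ≈ -2.9605e-10 - 3.7836e-13*I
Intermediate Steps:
D(Y) = 2*Y² (D(Y) = (2*Y)*Y = 2*Y²)
1/(10795 + (√(-13*N(8) + c(-43, 92)) - 49295)*(D(154) + 21090)) = 1/(10795 + (√(-13*1 - 43*92) - 49295)*(2*154² + 21090)) = 1/(10795 + (√(-13 - 3956) - 49295)*(2*23716 + 21090)) = 1/(10795 + (√(-3969) - 49295)*(47432 + 21090)) = 1/(10795 + (63*I - 49295)*68522) = 1/(10795 + (-49295 + 63*I)*68522) = 1/(10795 + (-3377791990 + 4316886*I)) = 1/(-3377781195 + 4316886*I) = (-3377781195 - 4316886*I)/11409424436800365021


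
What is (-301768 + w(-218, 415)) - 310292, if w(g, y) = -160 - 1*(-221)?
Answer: -611999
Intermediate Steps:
w(g, y) = 61 (w(g, y) = -160 + 221 = 61)
(-301768 + w(-218, 415)) - 310292 = (-301768 + 61) - 310292 = -301707 - 310292 = -611999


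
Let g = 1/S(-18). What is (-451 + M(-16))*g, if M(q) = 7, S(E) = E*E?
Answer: -37/27 ≈ -1.3704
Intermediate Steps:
S(E) = E²
g = 1/324 (g = 1/((-18)²) = 1/324 ≈ 0.0030864)
(-451 + M(-16))*g = (-451 + 7)*(1/324) = -444*1/324 = -37/27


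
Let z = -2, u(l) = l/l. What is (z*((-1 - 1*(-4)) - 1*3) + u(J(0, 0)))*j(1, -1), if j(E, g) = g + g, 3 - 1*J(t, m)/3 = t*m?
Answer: -2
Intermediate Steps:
J(t, m) = 9 - 3*m*t (J(t, m) = 9 - 3*t*m = 9 - 3*m*t)
u(l) = 1
j(E, g) = 2*g
(z*((-1 - 1*(-4)) - 1*3) + u(J(0, 0)))*j(1, -1) = (-2*((-1 - 1*(-4)) - 1*3) + 1)*(2*(-1)) = (-2*((-1 + 4) - 3) + 1)*(-2) = (-2*(3 - 3) + 1)*(-2) = (-2*0 + 1)*(-2) = (0 + 1)*(-2) = 1*(-2) = -2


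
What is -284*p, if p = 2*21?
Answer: -11928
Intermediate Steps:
p = 42
-284*p = -284*42 = -11928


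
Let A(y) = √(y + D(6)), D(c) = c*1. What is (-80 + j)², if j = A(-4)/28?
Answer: (2240 - √2)²/784 ≈ 6391.9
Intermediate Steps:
D(c) = c
A(y) = √(6 + y) (A(y) = √(y + 6) = √(6 + y))
j = √2/28 (j = √(6 - 4)/28 = √2*(1/28) = √2/28 ≈ 0.050508)
(-80 + j)² = (-80 + √2/28)²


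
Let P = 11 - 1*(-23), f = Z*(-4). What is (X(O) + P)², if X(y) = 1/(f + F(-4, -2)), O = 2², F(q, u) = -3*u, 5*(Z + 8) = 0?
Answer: 1671849/1444 ≈ 1157.8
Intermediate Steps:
Z = -8 (Z = -8 + (⅕)*0 = -8 + 0 = -8)
O = 4
f = 32 (f = -8*(-4) = 32)
P = 34 (P = 11 + 23 = 34)
X(y) = 1/38 (X(y) = 1/(32 - 3*(-2)) = 1/(32 + 6) = 1/38)
(X(O) + P)² = (1/38 + 34)² = (1293/38)² = 1671849/1444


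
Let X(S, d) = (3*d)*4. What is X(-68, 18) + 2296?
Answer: 2512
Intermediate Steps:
X(S, d) = 12*d
X(-68, 18) + 2296 = 12*18 + 2296 = 216 + 2296 = 2512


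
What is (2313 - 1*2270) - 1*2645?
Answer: -2602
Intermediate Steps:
(2313 - 1*2270) - 1*2645 = (2313 - 2270) - 2645 = 43 - 2645 = -2602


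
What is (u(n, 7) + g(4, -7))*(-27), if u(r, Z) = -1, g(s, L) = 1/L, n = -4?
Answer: 216/7 ≈ 30.857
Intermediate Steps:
(u(n, 7) + g(4, -7))*(-27) = (-1 + 1/(-7))*(-27) = (-1 - ⅐)*(-27) = -8/7*(-27) = 216/7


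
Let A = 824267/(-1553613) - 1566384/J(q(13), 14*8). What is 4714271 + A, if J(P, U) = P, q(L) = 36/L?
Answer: 2148456100340/517871 ≈ 4.1486e+6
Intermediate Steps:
A = -292928136701/517871 (A = 824267/(-1553613) - 1566384/(36/13) = 824267*(-1/1553613) - 1566384/(36*(1/13)) = -824267/1553613 - 1566384/36/13 = -824267/1553613 - 1566384*13/36 = -824267/1553613 - 1696916/3 = -292928136701/517871 ≈ -5.6564e+5)
4714271 + A = 4714271 - 292928136701/517871 = 2148456100340/517871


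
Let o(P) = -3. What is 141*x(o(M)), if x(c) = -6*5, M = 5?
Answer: -4230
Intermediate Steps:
x(c) = -30
141*x(o(M)) = 141*(-30) = -4230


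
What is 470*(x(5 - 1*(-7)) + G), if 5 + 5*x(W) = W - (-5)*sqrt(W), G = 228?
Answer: 107818 + 940*sqrt(3) ≈ 1.0945e+5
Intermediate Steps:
x(W) = -1 + sqrt(W) + W/5 (x(W) = -1 + (W - (-5)*sqrt(W))/5 = -1 + (W + 5*sqrt(W))/5 = -1 + (sqrt(W) + W/5) = -1 + sqrt(W) + W/5)
470*(x(5 - 1*(-7)) + G) = 470*((-1 + sqrt(5 - 1*(-7)) + (5 - 1*(-7))/5) + 228) = 470*((-1 + sqrt(5 + 7) + (5 + 7)/5) + 228) = 470*((-1 + sqrt(12) + (1/5)*12) + 228) = 470*((-1 + 2*sqrt(3) + 12/5) + 228) = 470*((7/5 + 2*sqrt(3)) + 228) = 470*(1147/5 + 2*sqrt(3)) = 107818 + 940*sqrt(3)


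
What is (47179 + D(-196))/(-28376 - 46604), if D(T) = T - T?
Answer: -47179/74980 ≈ -0.62922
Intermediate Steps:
D(T) = 0
(47179 + D(-196))/(-28376 - 46604) = (47179 + 0)/(-28376 - 46604) = 47179/(-74980) = 47179*(-1/74980) = -47179/74980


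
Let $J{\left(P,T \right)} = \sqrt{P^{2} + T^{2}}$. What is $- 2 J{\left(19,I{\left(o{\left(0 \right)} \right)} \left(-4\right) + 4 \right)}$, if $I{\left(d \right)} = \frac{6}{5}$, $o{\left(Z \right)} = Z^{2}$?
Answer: $- \frac{2 \sqrt{9041}}{5} \approx -38.034$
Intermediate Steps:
$I{\left(d \right)} = \frac{6}{5}$ ($I{\left(d \right)} = 6 \cdot \frac{1}{5} = \frac{6}{5}$)
$- 2 J{\left(19,I{\left(o{\left(0 \right)} \right)} \left(-4\right) + 4 \right)} = - 2 \sqrt{19^{2} + \left(\frac{6}{5} \left(-4\right) + 4\right)^{2}} = - 2 \sqrt{361 + \left(- \frac{24}{5} + 4\right)^{2}} = - 2 \sqrt{361 + \left(- \frac{4}{5}\right)^{2}} = - 2 \sqrt{361 + \frac{16}{25}} = - 2 \sqrt{\frac{9041}{25}} = - 2 \frac{\sqrt{9041}}{5} = - \frac{2 \sqrt{9041}}{5}$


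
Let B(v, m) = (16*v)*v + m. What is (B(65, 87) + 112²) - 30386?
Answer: 49845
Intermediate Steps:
B(v, m) = m + 16*v² (B(v, m) = 16*v² + m = m + 16*v²)
(B(65, 87) + 112²) - 30386 = ((87 + 16*65²) + 112²) - 30386 = ((87 + 16*4225) + 12544) - 30386 = ((87 + 67600) + 12544) - 30386 = (67687 + 12544) - 30386 = 80231 - 30386 = 49845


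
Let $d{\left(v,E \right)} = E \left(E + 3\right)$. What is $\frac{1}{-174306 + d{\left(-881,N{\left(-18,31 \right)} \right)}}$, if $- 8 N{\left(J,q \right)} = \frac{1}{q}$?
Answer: $- \frac{61504}{10720516967} \approx -5.737 \cdot 10^{-6}$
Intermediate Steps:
$N{\left(J,q \right)} = - \frac{1}{8 q}$
$d{\left(v,E \right)} = E \left(3 + E\right)$
$\frac{1}{-174306 + d{\left(-881,N{\left(-18,31 \right)} \right)}} = \frac{1}{-174306 + - \frac{1}{8 \cdot 31} \left(3 - \frac{1}{8 \cdot 31}\right)} = \frac{1}{-174306 + \left(- \frac{1}{8}\right) \frac{1}{31} \left(3 - \frac{1}{248}\right)} = \frac{1}{-174306 - \frac{3 - \frac{1}{248}}{248}} = \frac{1}{-174306 - \frac{743}{61504}} = \frac{1}{- \frac{10720516967}{61504}} = - \frac{61504}{10720516967}$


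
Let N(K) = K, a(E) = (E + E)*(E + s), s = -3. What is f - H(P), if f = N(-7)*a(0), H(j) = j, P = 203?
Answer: -203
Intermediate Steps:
a(E) = 2*E*(-3 + E) (a(E) = (E + E)*(E - 3) = (2*E)*(-3 + E) = 2*E*(-3 + E))
f = 0 (f = -14*0*(-3 + 0) = -14*0*(-3) = -7*0 = 0)
f - H(P) = 0 - 1*203 = 0 - 203 = -203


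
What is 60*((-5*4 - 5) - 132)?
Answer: -9420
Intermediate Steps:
60*((-5*4 - 5) - 132) = 60*((-20 - 5) - 132) = 60*(-25 - 132) = 60*(-157) = -9420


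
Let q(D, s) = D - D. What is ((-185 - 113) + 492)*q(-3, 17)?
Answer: 0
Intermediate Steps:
q(D, s) = 0
((-185 - 113) + 492)*q(-3, 17) = ((-185 - 113) + 492)*0 = (-298 + 492)*0 = 194*0 = 0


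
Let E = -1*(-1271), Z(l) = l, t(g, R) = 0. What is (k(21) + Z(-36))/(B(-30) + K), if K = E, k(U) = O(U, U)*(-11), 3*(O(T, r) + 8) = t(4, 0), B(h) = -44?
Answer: 52/1227 ≈ 0.042380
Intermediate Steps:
O(T, r) = -8 (O(T, r) = -8 + (⅓)*0 = -8 + 0 = -8)
k(U) = 88 (k(U) = -8*(-11) = 88)
E = 1271
K = 1271
(k(21) + Z(-36))/(B(-30) + K) = (88 - 36)/(-44 + 1271) = 52/1227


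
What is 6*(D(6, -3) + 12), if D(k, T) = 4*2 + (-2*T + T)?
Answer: 138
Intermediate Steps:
D(k, T) = 8 - T
6*(D(6, -3) + 12) = 6*((8 - 1*(-3)) + 12) = 6*((8 + 3) + 12) = 6*(11 + 12) = 6*23 = 138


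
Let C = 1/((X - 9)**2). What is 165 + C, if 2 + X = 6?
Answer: 4126/25 ≈ 165.04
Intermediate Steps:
X = 4 (X = -2 + 6 = 4)
C = 1/25 (C = 1/((4 - 9)**2) = 1/((-5)**2) = 1/25 ≈ 0.040000)
165 + C = 165 + 1/25 = 4126/25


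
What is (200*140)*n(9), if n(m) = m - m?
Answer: 0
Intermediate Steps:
n(m) = 0
(200*140)*n(9) = (200*140)*0 = 28000*0 = 0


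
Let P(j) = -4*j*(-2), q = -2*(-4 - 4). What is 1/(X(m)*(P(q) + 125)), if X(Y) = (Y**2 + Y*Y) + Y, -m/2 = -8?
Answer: 1/133584 ≈ 7.4859e-6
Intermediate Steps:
m = 16 (m = -2*(-8) = 16)
q = 16 (q = -2*(-8) = 16)
P(j) = 8*j
X(Y) = Y + 2*Y**2 (X(Y) = (Y**2 + Y**2) + Y = 2*Y**2 + Y = Y + 2*Y**2)
1/(X(m)*(P(q) + 125)) = 1/((16*(1 + 2*16))*(8*16 + 125)) = 1/((16*(1 + 32))*(128 + 125)) = 1/((16*33)*253) = 1/(528*253) = 1/133584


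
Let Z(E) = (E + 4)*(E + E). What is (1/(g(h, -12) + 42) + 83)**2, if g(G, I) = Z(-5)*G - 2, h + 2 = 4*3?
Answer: 135047641/19600 ≈ 6890.2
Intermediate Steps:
h = 10 (h = -2 + 4*3 = -2 + 12 = 10)
Z(E) = 2*E*(4 + E) (Z(E) = (4 + E)*(2*E) = 2*E*(4 + E))
g(G, I) = -2 + 10*G (g(G, I) = (2*(-5)*(4 - 5))*G - 2 = (2*(-5)*(-1))*G - 2 = 10*G - 2 = -2 + 10*G)
(1/(g(h, -12) + 42) + 83)**2 = (1/((-2 + 10*10) + 42) + 83)**2 = (1/((-2 + 100) + 42) + 83)**2 = (1/(98 + 42) + 83)**2 = (1/140 + 83)**2 = (11621/140)**2 = 135047641/19600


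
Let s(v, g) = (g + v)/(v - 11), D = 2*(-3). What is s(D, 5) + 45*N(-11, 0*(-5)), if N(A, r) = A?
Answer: -8414/17 ≈ -494.94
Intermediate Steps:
D = -6
s(v, g) = (g + v)/(-11 + v)
s(D, 5) + 45*N(-11, 0*(-5)) = (5 - 6)/(-11 - 6) + 45*(-11) = -1/(-17) - 495 = -1/17*(-1) - 495 = 1/17 - 495 = -8414/17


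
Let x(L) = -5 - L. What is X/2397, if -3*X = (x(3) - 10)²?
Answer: -36/799 ≈ -0.045056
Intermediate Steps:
X = -108 (X = -((-5 - 1*3) - 10)²/3 = -((-5 - 3) - 10)²/3 = -(-8 - 10)²/3 = -⅓*(-18)² = -⅓*324 = -108)
X/2397 = -108/2397 = -108*1/2397 = -36/799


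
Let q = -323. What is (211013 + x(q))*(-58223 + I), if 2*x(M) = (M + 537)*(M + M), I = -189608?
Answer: -35164988421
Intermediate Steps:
x(M) = M*(537 + M) (x(M) = ((M + 537)*(M + M))/2 = ((537 + M)*(2*M))/2 = (2*M*(537 + M))/2 = M*(537 + M))
(211013 + x(q))*(-58223 + I) = (211013 - 323*(537 - 323))*(-58223 - 189608) = (211013 - 323*214)*(-247831) = (211013 - 69122)*(-247831) = 141891*(-247831) = -35164988421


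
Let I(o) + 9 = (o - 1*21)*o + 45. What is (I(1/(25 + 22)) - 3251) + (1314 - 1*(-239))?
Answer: -3672344/2209 ≈ -1662.4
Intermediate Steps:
I(o) = 36 + o*(-21 + o) (I(o) = -9 + ((o - 1*21)*o + 45) = -9 + ((o - 21)*o + 45) = -9 + ((-21 + o)*o + 45) = -9 + (o*(-21 + o) + 45) = -9 + (45 + o*(-21 + o)) = 36 + o*(-21 + o))
(I(1/(25 + 22)) - 3251) + (1314 - 1*(-239)) = ((36 + (1/(25 + 22))² - 21/(25 + 22)) - 3251) + (1314 - 1*(-239)) = ((36 + (1/47)² - 21/47) - 3251) + (1314 + 239) = ((36 + (1/47)² - 21*1/47) - 3251) + 1553 = ((36 + 1/2209 - 21/47) - 3251) + 1553 = (78538/2209 - 3251) + 1553 = -7102921/2209 + 1553 = -3672344/2209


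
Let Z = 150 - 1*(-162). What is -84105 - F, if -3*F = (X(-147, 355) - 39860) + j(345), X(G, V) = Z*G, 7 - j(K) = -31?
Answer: -112667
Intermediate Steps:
Z = 312 (Z = 150 + 162 = 312)
j(K) = 38 (j(K) = 7 - 1*(-31) = 7 + 31 = 38)
X(G, V) = 312*G
F = 28562 (F = -((312*(-147) - 39860) + 38)/3 = -((-45864 - 39860) + 38)/3 = -(-85724 + 38)/3 = -1/3*(-85686) = 28562)
-84105 - F = -84105 - 1*28562 = -84105 - 28562 = -112667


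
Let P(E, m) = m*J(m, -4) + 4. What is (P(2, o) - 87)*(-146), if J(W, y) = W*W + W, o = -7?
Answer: 55042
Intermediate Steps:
J(W, y) = W + W² (J(W, y) = W² + W = W + W²)
P(E, m) = 4 + m²*(1 + m) (P(E, m) = m*(m*(1 + m)) + 4 = m²*(1 + m) + 4 = 4 + m²*(1 + m))
(P(2, o) - 87)*(-146) = ((4 + (-7)²*(1 - 7)) - 87)*(-146) = ((4 + 49*(-6)) - 87)*(-146) = ((4 - 294) - 87)*(-146) = (-290 - 87)*(-146) = -377*(-146) = 55042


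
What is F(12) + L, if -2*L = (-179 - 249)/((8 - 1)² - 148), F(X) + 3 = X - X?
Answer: -511/99 ≈ -5.1616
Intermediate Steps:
F(X) = -3 (F(X) = -3 + (X - X) = -3 + 0 = -3)
L = -214/99 (L = -(-179 - 249)/(2*((8 - 1)² - 148)) = -(-214)/(7² - 148) = -(-214)/(49 - 148) = -(-214)/(-99) = -(-214)*(-1)/99 = -½*428/99 = -214/99 ≈ -2.1616)
F(12) + L = -3 - 214/99 = -511/99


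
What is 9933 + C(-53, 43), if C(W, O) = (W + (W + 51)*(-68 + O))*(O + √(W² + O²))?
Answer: 9804 - 3*√4658 ≈ 9599.3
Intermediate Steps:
C(W, O) = (O + √(O² + W²))*(W + (-68 + O)*(51 + W)) (C(W, O) = (W + (51 + W)*(-68 + O))*(O + √(O² + W²)) = (W + (-68 + O)*(51 + W))*(O + √(O² + W²)) = (O + √(O² + W²))*(W + (-68 + O)*(51 + W)))
9933 + C(-53, 43) = 9933 + (-3468*43 - 3468*√(43² + (-53)²) + 51*43² - 53*43² - 67*43*(-53) - 67*(-53)*√(43² + (-53)²) + 51*43*√(43² + (-53)²) + 43*(-53)*√(43² + (-53)²)) = 9933 + (-149124 - 3468*√(1849 + 2809) + 51*1849 - 53*1849 + 152693 - 67*(-53)*√(1849 + 2809) + 51*43*√(1849 + 2809) + 43*(-53)*√(1849 + 2809)) = 9933 + (-149124 - 3468*√4658 + 94299 - 97997 + 152693 - 67*(-53)*√4658 + 51*43*√4658 + 43*(-53)*√4658) = 9933 + (-149124 - 3468*√4658 + 94299 - 97997 + 152693 + 3551*√4658 + 2193*√4658 - 2279*√4658) = 9933 + (-129 - 3*√4658) = 9804 - 3*√4658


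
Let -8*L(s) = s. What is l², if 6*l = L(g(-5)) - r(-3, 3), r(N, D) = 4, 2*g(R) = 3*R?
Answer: 2401/9216 ≈ 0.26053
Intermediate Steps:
g(R) = 3*R/2 (g(R) = (3*R)/2 = 3*R/2)
L(s) = -s/8
l = -49/96 (l = (-3*(-5)/16 - 1*4)/6 = (-⅛*(-15/2) - 4)/6 = (15/16 - 4)/6 = (⅙)*(-49/16) = -49/96 ≈ -0.51042)
l² = (-49/96)² = 2401/9216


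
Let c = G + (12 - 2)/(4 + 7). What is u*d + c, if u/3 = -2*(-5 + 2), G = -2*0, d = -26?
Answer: -5138/11 ≈ -467.09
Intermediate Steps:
G = 0
u = 18 (u = 3*(-2*(-5 + 2)) = 3*(-2*(-3)) = 3*6 = 18)
c = 10/11 (c = 0 + (12 - 2)/(4 + 7) = 0 + 10/11 = 10/11 ≈ 0.90909)
u*d + c = 18*(-26) + 10/11 = -468 + 10/11 = -5138/11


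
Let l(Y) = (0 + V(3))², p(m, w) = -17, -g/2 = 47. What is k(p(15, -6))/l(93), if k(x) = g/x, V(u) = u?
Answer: 94/153 ≈ 0.61438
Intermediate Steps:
g = -94 (g = -2*47 = -94)
k(x) = -94/x
l(Y) = 9 (l(Y) = (0 + 3)² = 3² = 9)
k(p(15, -6))/l(93) = -94/(-17)/9 = -94*(-1/17)*(⅑) = (94/17)*(⅑) = 94/153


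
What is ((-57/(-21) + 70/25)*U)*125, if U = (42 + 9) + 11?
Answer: 299150/7 ≈ 42736.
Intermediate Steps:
U = 62 (U = 51 + 11 = 62)
((-57/(-21) + 70/25)*U)*125 = ((-57/(-21) + 70/25)*62)*125 = ((-57*(-1/21) + 70*(1/25))*62)*125 = ((19/7 + 14/5)*62)*125 = ((193/35)*62)*125 = (11966/35)*125 = 299150/7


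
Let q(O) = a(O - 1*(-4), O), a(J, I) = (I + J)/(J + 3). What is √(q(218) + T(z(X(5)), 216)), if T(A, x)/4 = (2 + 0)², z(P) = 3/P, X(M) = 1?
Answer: 2*√1010/15 ≈ 4.2374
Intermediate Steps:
a(J, I) = (I + J)/(3 + J)
q(O) = (4 + 2*O)/(7 + O) (q(O) = (O + (O - 1*(-4)))/(3 + (O - 1*(-4))) = (O + (O + 4))/(3 + (O + 4)) = (O + (4 + O))/(3 + (4 + O)) = (4 + 2*O)/(7 + O))
T(A, x) = 16 (T(A, x) = 4*(2 + 0)² = 4*2² = 4*4 = 16)
√(q(218) + T(z(X(5)), 216)) = √(2*(2 + 218)/(7 + 218) + 16) = √(2*220/225 + 16) = √(2*(1/225)*220 + 16) = √(88/45 + 16) = √(808/45) = 2*√1010/15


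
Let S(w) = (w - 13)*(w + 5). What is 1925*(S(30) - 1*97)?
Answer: 958650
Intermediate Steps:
S(w) = (-13 + w)*(5 + w)
1925*(S(30) - 1*97) = 1925*((-65 + 30**2 - 8*30) - 1*97) = 1925*((-65 + 900 - 240) - 97) = 1925*(595 - 97) = 1925*498 = 958650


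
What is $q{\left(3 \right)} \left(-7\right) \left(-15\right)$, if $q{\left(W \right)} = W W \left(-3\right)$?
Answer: $-2835$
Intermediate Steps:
$q{\left(W \right)} = - 3 W^{2}$ ($q{\left(W \right)} = W^{2} \left(-3\right) = - 3 W^{2}$)
$q{\left(3 \right)} \left(-7\right) \left(-15\right) = - 3 \cdot 3^{2} \left(-7\right) \left(-15\right) = \left(-3\right) 9 \left(-7\right) \left(-15\right) = \left(-27\right) \left(-7\right) \left(-15\right) = 189 \left(-15\right) = -2835$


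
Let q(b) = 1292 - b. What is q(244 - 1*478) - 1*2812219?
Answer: -2810693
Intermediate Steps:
q(244 - 1*478) - 1*2812219 = (1292 - (244 - 1*478)) - 1*2812219 = (1292 - (244 - 478)) - 2812219 = (1292 - 1*(-234)) - 2812219 = (1292 + 234) - 2812219 = 1526 - 2812219 = -2810693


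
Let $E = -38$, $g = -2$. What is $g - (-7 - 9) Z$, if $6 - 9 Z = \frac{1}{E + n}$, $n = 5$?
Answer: $- \frac{6368}{297} \approx -21.441$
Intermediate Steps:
$Z = \frac{199}{297}$ ($Z = \frac{2}{3} - \frac{1}{9 \left(-38 + 5\right)} = \frac{2}{3} - \frac{1}{9 \left(-33\right)} = \frac{2}{3} - - \frac{1}{297} = \frac{2}{3} + \frac{1}{297} = \frac{199}{297} \approx 0.67003$)
$g - (-7 - 9) Z = - 2 - (-7 - 9) \frac{199}{297} = - 2 \left(-1\right) \left(-16\right) \frac{199}{297} = - 2 \cdot 16 \cdot \frac{199}{297} = \left(-2\right) \frac{3184}{297} = - \frac{6368}{297}$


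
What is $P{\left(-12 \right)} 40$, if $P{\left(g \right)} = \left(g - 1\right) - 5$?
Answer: $-720$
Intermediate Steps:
$P{\left(g \right)} = -6 + g$ ($P{\left(g \right)} = \left(-1 + g\right) - 5 = -6 + g$)
$P{\left(-12 \right)} 40 = \left(-6 - 12\right) 40 = \left(-18\right) 40 = -720$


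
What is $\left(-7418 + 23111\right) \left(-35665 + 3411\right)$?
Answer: $-506162022$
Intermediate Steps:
$\left(-7418 + 23111\right) \left(-35665 + 3411\right) = 15693 \left(-32254\right) = -506162022$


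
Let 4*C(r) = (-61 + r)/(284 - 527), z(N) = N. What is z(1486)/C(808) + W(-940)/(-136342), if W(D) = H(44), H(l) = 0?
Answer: -160488/83 ≈ -1933.6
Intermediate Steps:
W(D) = 0
C(r) = 61/972 - r/972 (C(r) = ((-61 + r)/(284 - 527))/4 = ((-61 + r)/(-243))/4 = ((-61 + r)*(-1/243))/4 = (61/243 - r/243)/4 = 61/972 - r/972)
z(1486)/C(808) + W(-940)/(-136342) = 1486/(61/972 - 1/972*808) + 0/(-136342) = 1486/(61/972 - 202/243) + 0*(-1/136342) = 1486/(-83/108) + 0 = 1486*(-108/83) + 0 = -160488/83 + 0 = -160488/83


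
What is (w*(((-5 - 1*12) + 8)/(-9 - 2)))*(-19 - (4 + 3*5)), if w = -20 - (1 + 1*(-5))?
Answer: 5472/11 ≈ 497.45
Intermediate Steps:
w = -16 (w = -20 - (1 - 5) = -20 - 1*(-4) = -20 + 4 = -16)
(w*(((-5 - 1*12) + 8)/(-9 - 2)))*(-19 - (4 + 3*5)) = (-16*((-5 - 1*12) + 8)/(-9 - 2))*(-19 - (4 + 3*5)) = (-16*((-5 - 12) + 8)/(-11))*(-19 - (4 + 15)) = (-16*(-17 + 8)*(-1)/11)*(-19 - 1*19) = (-(-144)*(-1)/11)*(-19 - 19) = -16*9/11*(-38) = -144/11*(-38) = 5472/11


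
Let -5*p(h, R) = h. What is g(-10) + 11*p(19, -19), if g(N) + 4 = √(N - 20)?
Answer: -229/5 + I*√30 ≈ -45.8 + 5.4772*I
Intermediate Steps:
p(h, R) = -h/5
g(N) = -4 + √(-20 + N) (g(N) = -4 + √(N - 20) = -4 + √(-20 + N))
g(-10) + 11*p(19, -19) = (-4 + √(-20 - 10)) + 11*(-⅕*19) = (-4 + √(-30)) + 11*(-19/5) = (-4 + I*√30) - 209/5 = -229/5 + I*√30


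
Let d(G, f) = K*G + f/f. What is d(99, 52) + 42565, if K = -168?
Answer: 25934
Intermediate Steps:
d(G, f) = 1 - 168*G (d(G, f) = -168*G + f/f = -168*G + 1 = 1 - 168*G)
d(99, 52) + 42565 = (1 - 168*99) + 42565 = (1 - 16632) + 42565 = -16631 + 42565 = 25934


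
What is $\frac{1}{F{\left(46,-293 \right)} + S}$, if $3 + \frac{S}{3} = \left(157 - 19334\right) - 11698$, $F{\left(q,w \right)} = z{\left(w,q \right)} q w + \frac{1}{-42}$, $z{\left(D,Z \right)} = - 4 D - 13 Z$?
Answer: $- \frac{42}{328818253} \approx -1.2773 \cdot 10^{-7}$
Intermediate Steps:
$z{\left(D,Z \right)} = - 13 Z - 4 D$
$F{\left(q,w \right)} = - \frac{1}{42} + q w \left(- 13 q - 4 w\right)$ ($F{\left(q,w \right)} = \left(- 13 q - 4 w\right) q w + \frac{1}{-42} = q \left(- 13 q - 4 w\right) w - \frac{1}{42} = q w \left(- 13 q - 4 w\right) - \frac{1}{42} = - \frac{1}{42} + q w \left(- 13 q - 4 w\right)$)
$S = -92634$ ($S = -9 + 3 \left(\left(157 - 19334\right) - 11698\right) = -9 + 3 \left(-19177 - 11698\right) = -9 + 3 \left(-30875\right) = -9 - 92625 = -92634$)
$\frac{1}{F{\left(46,-293 \right)} + S} = \frac{1}{\left(- \frac{1}{42} - 46 \left(-293\right) \left(4 \left(-293\right) + 13 \cdot 46\right)\right) - 92634} = \frac{1}{\left(- \frac{1}{42} - 46 \left(-293\right) \left(-1172 + 598\right)\right) - 92634} = \frac{1}{\left(- \frac{1}{42} - 46 \left(-293\right) \left(-574\right)\right) - 92634} = \frac{1}{\left(- \frac{1}{42} - 7736372\right) - 92634} = \frac{1}{- \frac{324927625}{42} - 92634} = \frac{1}{- \frac{328818253}{42}} = - \frac{42}{328818253}$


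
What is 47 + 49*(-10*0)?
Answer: 47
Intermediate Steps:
47 + 49*(-10*0) = 47 + 49*0 = 47 + 0 = 47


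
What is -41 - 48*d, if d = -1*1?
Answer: 7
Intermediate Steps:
d = -1
-41 - 48*d = -41 - 48*(-1) = -41 + 48 = 7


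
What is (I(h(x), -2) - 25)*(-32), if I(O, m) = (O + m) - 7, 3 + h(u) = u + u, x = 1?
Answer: 1120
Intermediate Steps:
h(u) = -3 + 2*u (h(u) = -3 + (u + u) = -3 + 2*u)
I(O, m) = -7 + O + m
(I(h(x), -2) - 25)*(-32) = ((-7 + (-3 + 2*1) - 2) - 25)*(-32) = ((-7 + (-3 + 2) - 2) - 25)*(-32) = ((-7 - 1 - 2) - 25)*(-32) = (-10 - 25)*(-32) = -35*(-32) = 1120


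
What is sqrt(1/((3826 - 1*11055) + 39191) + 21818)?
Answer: sqrt(22288602161154)/31962 ≈ 147.71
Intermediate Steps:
sqrt(1/((3826 - 1*11055) + 39191) + 21818) = sqrt(1/((3826 - 11055) + 39191) + 21818) = sqrt(1/(-7229 + 39191) + 21818) = sqrt(1/31962 + 21818) = sqrt(697346917/31962) = sqrt(22288602161154)/31962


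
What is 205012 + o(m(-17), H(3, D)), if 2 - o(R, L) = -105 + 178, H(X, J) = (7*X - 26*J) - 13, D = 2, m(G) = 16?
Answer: 204941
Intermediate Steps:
H(X, J) = -13 - 26*J + 7*X (H(X, J) = (-26*J + 7*X) - 13 = -13 - 26*J + 7*X)
o(R, L) = -71 (o(R, L) = 2 - (-105 + 178) = 2 - 1*73 = 2 - 73 = -71)
205012 + o(m(-17), H(3, D)) = 205012 - 71 = 204941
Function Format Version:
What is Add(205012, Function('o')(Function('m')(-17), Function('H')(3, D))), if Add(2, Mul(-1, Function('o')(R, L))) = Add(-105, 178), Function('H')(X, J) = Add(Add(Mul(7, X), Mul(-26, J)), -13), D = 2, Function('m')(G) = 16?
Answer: 204941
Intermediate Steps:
Function('H')(X, J) = Add(-13, Mul(-26, J), Mul(7, X)) (Function('H')(X, J) = Add(Add(Mul(-26, J), Mul(7, X)), -13) = Add(-13, Mul(-26, J), Mul(7, X)))
Function('o')(R, L) = -71 (Function('o')(R, L) = Add(2, Mul(-1, Add(-105, 178))) = Add(2, Mul(-1, 73)) = Add(2, -73) = -71)
Add(205012, Function('o')(Function('m')(-17), Function('H')(3, D))) = Add(205012, -71) = 204941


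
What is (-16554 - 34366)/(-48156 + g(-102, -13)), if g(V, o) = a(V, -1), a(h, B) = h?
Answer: 25460/24129 ≈ 1.0552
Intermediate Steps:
g(V, o) = V
(-16554 - 34366)/(-48156 + g(-102, -13)) = (-16554 - 34366)/(-48156 - 102) = -50920/(-48258) = -50920*(-1/48258) = 25460/24129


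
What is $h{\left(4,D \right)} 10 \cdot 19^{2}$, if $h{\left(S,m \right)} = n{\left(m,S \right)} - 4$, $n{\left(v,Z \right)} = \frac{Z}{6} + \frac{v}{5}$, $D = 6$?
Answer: $- \frac{23104}{3} \approx -7701.3$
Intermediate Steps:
$n{\left(v,Z \right)} = \frac{v}{5} + \frac{Z}{6}$ ($n{\left(v,Z \right)} = Z \frac{1}{6} + v \frac{1}{5} = \frac{Z}{6} + \frac{v}{5} = \frac{v}{5} + \frac{Z}{6}$)
$h{\left(S,m \right)} = -4 + \frac{m}{5} + \frac{S}{6}$ ($h{\left(S,m \right)} = \left(\frac{m}{5} + \frac{S}{6}\right) - 4 = -4 + \frac{m}{5} + \frac{S}{6}$)
$h{\left(4,D \right)} 10 \cdot 19^{2} = \left(-4 + \frac{1}{5} \cdot 6 + \frac{1}{6} \cdot 4\right) 10 \cdot 19^{2} = \left(-4 + \frac{6}{5} + \frac{2}{3}\right) 10 \cdot 361 = \left(- \frac{32}{15}\right) 3610 = - \frac{23104}{3}$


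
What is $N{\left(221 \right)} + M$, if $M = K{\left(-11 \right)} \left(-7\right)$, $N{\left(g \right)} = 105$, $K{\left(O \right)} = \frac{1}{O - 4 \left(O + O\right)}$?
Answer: $\frac{1154}{11} \approx 104.91$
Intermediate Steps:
$K{\left(O \right)} = - \frac{1}{7 O}$ ($K{\left(O \right)} = \frac{1}{O - 4 \cdot 2 O} = \frac{1}{O - 8 O} = \frac{1}{\left(-7\right) O} = - \frac{1}{7 O}$)
$M = - \frac{1}{11}$ ($M = - \frac{1}{7 \left(-11\right)} \left(-7\right) = \left(- \frac{1}{7}\right) \left(- \frac{1}{11}\right) \left(-7\right) = \frac{1}{77} \left(-7\right) = - \frac{1}{11} \approx -0.090909$)
$N{\left(221 \right)} + M = 105 - \frac{1}{11} = \frac{1154}{11}$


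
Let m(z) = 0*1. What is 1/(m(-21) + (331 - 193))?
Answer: 1/138 ≈ 0.0072464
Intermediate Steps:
m(z) = 0
1/(m(-21) + (331 - 193)) = 1/(0 + (331 - 193)) = 1/(0 + 138) = 1/138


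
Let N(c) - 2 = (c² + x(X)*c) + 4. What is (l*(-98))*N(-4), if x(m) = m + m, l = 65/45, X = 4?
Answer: 12740/9 ≈ 1415.6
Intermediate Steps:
l = 13/9 (l = 65*(1/45) = 13/9 ≈ 1.4444)
x(m) = 2*m
N(c) = 6 + c² + 8*c (N(c) = 2 + ((c² + (2*4)*c) + 4) = 2 + ((c² + 8*c) + 4) = 2 + (4 + c² + 8*c) = 6 + c² + 8*c)
(l*(-98))*N(-4) = ((13/9)*(-98))*(6 + (-4)² + 8*(-4)) = -1274*(6 + 16 - 32)/9 = -1274/9*(-10) = 12740/9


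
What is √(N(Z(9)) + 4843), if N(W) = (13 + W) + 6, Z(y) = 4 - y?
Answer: √4857 ≈ 69.692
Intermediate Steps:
N(W) = 19 + W
√(N(Z(9)) + 4843) = √((19 + (4 - 1*9)) + 4843) = √((19 + (4 - 9)) + 4843) = √((19 - 5) + 4843) = √(14 + 4843) = √4857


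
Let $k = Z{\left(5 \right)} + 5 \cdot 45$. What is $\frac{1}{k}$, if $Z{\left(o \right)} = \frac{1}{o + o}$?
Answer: $\frac{10}{2251} \approx 0.0044425$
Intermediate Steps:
$Z{\left(o \right)} = \frac{1}{2 o}$
$k = \frac{2251}{10}$ ($k = \frac{1}{2 \cdot 5} + 5 \cdot 45 = \frac{1}{2} \cdot \frac{1}{5} + 225 = \frac{1}{10} + 225 = \frac{2251}{10} \approx 225.1$)
$\frac{1}{k} = \frac{1}{\frac{2251}{10}} = \frac{10}{2251}$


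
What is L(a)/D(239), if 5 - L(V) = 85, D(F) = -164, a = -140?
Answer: 20/41 ≈ 0.48780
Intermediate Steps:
L(V) = -80 (L(V) = 5 - 1*85 = 5 - 85 = -80)
L(a)/D(239) = -80/(-164) = -80*(-1/164) = 20/41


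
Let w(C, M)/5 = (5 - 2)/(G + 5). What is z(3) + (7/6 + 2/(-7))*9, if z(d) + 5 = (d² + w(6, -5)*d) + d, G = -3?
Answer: 262/7 ≈ 37.429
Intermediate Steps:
w(C, M) = 15/2 (w(C, M) = 5*((5 - 2)/(-3 + 5)) = 5*(3/2) = 15/2)
z(d) = -5 + d² + 17*d/2 (z(d) = -5 + ((d² + 15*d/2) + d) = -5 + (d² + 17*d/2) = -5 + d² + 17*d/2)
z(3) + (7/6 + 2/(-7))*9 = (-5 + 3² + (17/2)*3) + (7/6 + 2/(-7))*9 = (-5 + 9 + 51/2) + (7*(⅙) + 2*(-⅐))*9 = 59/2 + (7/6 - 2/7)*9 = 59/2 + (37/42)*9 = 59/2 + 111/14 = 262/7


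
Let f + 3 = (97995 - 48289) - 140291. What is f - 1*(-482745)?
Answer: 392157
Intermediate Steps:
f = -90588 (f = -3 + ((97995 - 48289) - 140291) = -3 + (49706 - 140291) = -3 - 90585 = -90588)
f - 1*(-482745) = -90588 - 1*(-482745) = -90588 + 482745 = 392157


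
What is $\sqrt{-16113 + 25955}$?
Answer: $\sqrt{9842} \approx 99.207$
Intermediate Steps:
$\sqrt{-16113 + 25955} = \sqrt{9842}$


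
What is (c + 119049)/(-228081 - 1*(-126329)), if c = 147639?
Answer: -33336/12719 ≈ -2.6210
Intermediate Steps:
(c + 119049)/(-228081 - 1*(-126329)) = (147639 + 119049)/(-228081 - 1*(-126329)) = 266688/(-228081 + 126329) = 266688/(-101752) = 266688*(-1/101752) = -33336/12719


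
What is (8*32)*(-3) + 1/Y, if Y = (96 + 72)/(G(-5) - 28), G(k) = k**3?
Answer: -43059/56 ≈ -768.91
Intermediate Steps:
Y = -56/51 (Y = (96 + 72)/((-5)**3 - 28) = 168/(-125 - 28) = 168/(-153) = 168*(-1/153) = -56/51 ≈ -1.0980)
(8*32)*(-3) + 1/Y = (8*32)*(-3) + 1/(-56/51) = 256*(-3) - 51/56 = -768 - 51/56 = -43059/56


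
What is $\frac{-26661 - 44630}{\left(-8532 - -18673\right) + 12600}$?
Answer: $- \frac{71291}{22741} \approx -3.1349$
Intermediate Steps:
$\frac{-26661 - 44630}{\left(-8532 - -18673\right) + 12600} = - \frac{71291}{\left(-8532 + 18673\right) + 12600} = - \frac{71291}{10141 + 12600} = - \frac{71291}{22741}$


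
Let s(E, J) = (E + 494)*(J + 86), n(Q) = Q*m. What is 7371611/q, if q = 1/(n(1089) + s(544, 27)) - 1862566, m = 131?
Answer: -1916272394283/484179619397 ≈ -3.9578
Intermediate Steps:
n(Q) = 131*Q (n(Q) = Q*131 = 131*Q)
s(E, J) = (86 + J)*(494 + E) (s(E, J) = (494 + E)*(86 + J) = (86 + J)*(494 + E))
q = -484179619397/259953 (q = 1/(131*1089 + (42484 + 86*544 + 494*27 + 544*27)) - 1862566 = 1/(142659 + (42484 + 46784 + 13338 + 14688)) - 1862566 = 1/(142659 + 117294) - 1862566 = 1/259953 - 1862566 = -484179619397/259953 ≈ -1.8626e+6)
7371611/q = 7371611/(-484179619397/259953) = 7371611*(-259953/484179619397) = -1916272394283/484179619397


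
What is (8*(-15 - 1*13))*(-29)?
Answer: 6496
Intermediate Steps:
(8*(-15 - 1*13))*(-29) = (8*(-15 - 13))*(-29) = (8*(-28))*(-29) = -224*(-29) = 6496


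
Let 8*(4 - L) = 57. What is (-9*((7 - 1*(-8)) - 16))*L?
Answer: -225/8 ≈ -28.125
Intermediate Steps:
L = -25/8 (L = 4 - ⅛*57 = 4 - 57/8 = -25/8 ≈ -3.1250)
(-9*((7 - 1*(-8)) - 16))*L = -9*((7 - 1*(-8)) - 16)*(-25/8) = -9*((7 + 8) - 16)*(-25/8) = -9*(15 - 16)*(-25/8) = -9*(-1)*(-25/8) = 9*(-25/8) = -225/8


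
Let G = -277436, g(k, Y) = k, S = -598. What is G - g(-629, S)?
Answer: -276807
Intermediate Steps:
G - g(-629, S) = -277436 - 1*(-629) = -277436 + 629 = -276807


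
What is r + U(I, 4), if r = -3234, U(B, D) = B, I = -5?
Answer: -3239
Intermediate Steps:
r + U(I, 4) = -3234 - 5 = -3239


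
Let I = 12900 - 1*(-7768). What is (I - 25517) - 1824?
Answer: -6673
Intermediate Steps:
I = 20668 (I = 12900 + 7768 = 20668)
(I - 25517) - 1824 = (20668 - 25517) - 1824 = -4849 - 1824 = -6673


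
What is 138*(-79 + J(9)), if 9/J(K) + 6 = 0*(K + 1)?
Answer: -11109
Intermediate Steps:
J(K) = -3/2 (J(K) = 9/(-6 + 0*(K + 1)) = 9/(-6 + 0*(1 + K)) = 9/(-6 + 0) = 9/(-6) = 9*(-1/6) = -3/2)
138*(-79 + J(9)) = 138*(-79 - 3/2) = 138*(-161/2) = -11109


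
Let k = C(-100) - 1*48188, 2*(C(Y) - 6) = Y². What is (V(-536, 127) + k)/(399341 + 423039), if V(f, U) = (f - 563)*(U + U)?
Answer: -80582/205595 ≈ -0.39195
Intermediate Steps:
V(f, U) = 2*U*(-563 + f) (V(f, U) = (-563 + f)*(2*U) = 2*U*(-563 + f))
C(Y) = 6 + Y²/2
k = -43182 (k = (6 + (½)*(-100)²) - 1*48188 = (6 + (½)*10000) - 48188 = (6 + 5000) - 48188 = 5006 - 48188 = -43182)
(V(-536, 127) + k)/(399341 + 423039) = (2*127*(-563 - 536) - 43182)/(399341 + 423039) = (2*127*(-1099) - 43182)/822380 = (-279146 - 43182)*(1/822380) = -322328*1/822380 = -80582/205595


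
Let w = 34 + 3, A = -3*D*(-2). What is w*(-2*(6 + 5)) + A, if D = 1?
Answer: -808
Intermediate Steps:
A = 6 (A = -3*1*(-2) = -3*(-2) = 6)
w = 37
w*(-2*(6 + 5)) + A = 37*(-2*(6 + 5)) + 6 = 37*(-2*11) + 6 = 37*(-22) + 6 = -814 + 6 = -808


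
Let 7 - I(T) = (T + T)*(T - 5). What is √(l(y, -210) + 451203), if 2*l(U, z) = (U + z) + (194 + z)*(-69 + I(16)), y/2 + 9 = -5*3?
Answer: √454386 ≈ 674.08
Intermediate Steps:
I(T) = 7 - 2*T*(-5 + T) (I(T) = 7 - (T + T)*(T - 5) = 7 - 2*T*(-5 + T))
y = -48 (y = -18 + 2*(-5*3) = -18 + 2*(-15) = -18 - 30 = -48)
l(U, z) = -40158 + U/2 - 413*z/2 (l(U, z) = ((U + z) + (194 + z)*(-69 + (7 - 2*16² + 10*16)))/2 = ((U + z) + (194 + z)*(-69 + (7 - 2*256 + 160)))/2 = ((U + z) + (194 + z)*(-69 + (7 - 512 + 160)))/2 = ((U + z) + (194 + z)*(-69 - 345))/2 = ((U + z) + (194 + z)*(-414))/2 = ((U + z) + (-80316 - 414*z))/2 = (-80316 + U - 413*z)/2 = -40158 + U/2 - 413*z/2)
√(l(y, -210) + 451203) = √((-40158 + (½)*(-48) - 413/2*(-210)) + 451203) = √((-40158 - 24 + 43365) + 451203) = √(3183 + 451203) = √454386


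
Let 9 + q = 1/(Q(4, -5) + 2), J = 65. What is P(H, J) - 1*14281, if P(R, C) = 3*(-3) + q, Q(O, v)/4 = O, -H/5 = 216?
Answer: -257381/18 ≈ -14299.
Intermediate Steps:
H = -1080 (H = -5*216 = -1080)
Q(O, v) = 4*O
q = -161/18 (q = -9 + 1/(4*4 + 2) = -9 + 1/(16 + 2) = -9 + 1/18 = -161/18 ≈ -8.9444)
P(R, C) = -323/18 (P(R, C) = 3*(-3) - 161/18 = -9 - 161/18 = -323/18)
P(H, J) - 1*14281 = -323/18 - 1*14281 = -323/18 - 14281 = -257381/18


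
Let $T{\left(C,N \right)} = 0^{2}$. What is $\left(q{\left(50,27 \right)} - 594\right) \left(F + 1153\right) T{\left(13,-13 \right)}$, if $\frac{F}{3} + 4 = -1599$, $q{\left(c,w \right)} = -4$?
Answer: $0$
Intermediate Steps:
$F = -4809$ ($F = -12 + 3 \left(-1599\right) = -12 - 4797 = -4809$)
$T{\left(C,N \right)} = 0$
$\left(q{\left(50,27 \right)} - 594\right) \left(F + 1153\right) T{\left(13,-13 \right)} = \left(-4 - 594\right) \left(-4809 + 1153\right) 0 = \left(-598\right) \left(-3656\right) 0 = 2186288 \cdot 0 = 0$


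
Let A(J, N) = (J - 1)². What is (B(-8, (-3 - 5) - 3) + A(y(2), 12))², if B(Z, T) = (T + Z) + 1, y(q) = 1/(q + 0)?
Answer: 5041/16 ≈ 315.06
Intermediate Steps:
y(q) = 1/q
B(Z, T) = 1 + T + Z
A(J, N) = (-1 + J)²
(B(-8, (-3 - 5) - 3) + A(y(2), 12))² = ((1 + ((-3 - 5) - 3) - 8) + (-1 + 1/2)²)² = ((1 + (-8 - 3) - 8) + (-1 + ½)²)² = ((1 - 11 - 8) + (-½)²)² = (-18 + ¼)² = (-71/4)² = 5041/16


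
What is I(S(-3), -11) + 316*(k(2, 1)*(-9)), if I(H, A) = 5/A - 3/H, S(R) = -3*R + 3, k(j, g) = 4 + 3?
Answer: -875983/44 ≈ -19909.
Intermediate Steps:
k(j, g) = 7
S(R) = 3 - 3*R
I(H, A) = -3/H + 5/A
I(S(-3), -11) + 316*(k(2, 1)*(-9)) = (-3/(3 - 3*(-3)) + 5/(-11)) + 316*(7*(-9)) = (-3/(3 + 9) + 5*(-1/11)) + 316*(-63) = (-3/12 - 5/11) - 19908 = (-3*1/12 - 5/11) - 19908 = (-¼ - 5/11) - 19908 = -31/44 - 19908 = -875983/44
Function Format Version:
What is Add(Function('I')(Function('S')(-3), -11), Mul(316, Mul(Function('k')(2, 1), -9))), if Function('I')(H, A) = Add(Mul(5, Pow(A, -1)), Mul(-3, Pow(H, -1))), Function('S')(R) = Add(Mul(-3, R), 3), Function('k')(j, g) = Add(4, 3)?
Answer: Rational(-875983, 44) ≈ -19909.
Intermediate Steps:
Function('k')(j, g) = 7
Function('S')(R) = Add(3, Mul(-3, R))
Function('I')(H, A) = Add(Mul(-3, Pow(H, -1)), Mul(5, Pow(A, -1)))
Add(Function('I')(Function('S')(-3), -11), Mul(316, Mul(Function('k')(2, 1), -9))) = Add(Add(Mul(-3, Pow(Add(3, Mul(-3, -3)), -1)), Mul(5, Pow(-11, -1))), Mul(316, Mul(7, -9))) = Add(Add(Mul(-3, Pow(Add(3, 9), -1)), Mul(5, Rational(-1, 11))), Mul(316, -63)) = Add(Add(Mul(-3, Pow(12, -1)), Rational(-5, 11)), -19908) = Add(Add(Mul(-3, Rational(1, 12)), Rational(-5, 11)), -19908) = Add(Add(Rational(-1, 4), Rational(-5, 11)), -19908) = Add(Rational(-31, 44), -19908) = Rational(-875983, 44)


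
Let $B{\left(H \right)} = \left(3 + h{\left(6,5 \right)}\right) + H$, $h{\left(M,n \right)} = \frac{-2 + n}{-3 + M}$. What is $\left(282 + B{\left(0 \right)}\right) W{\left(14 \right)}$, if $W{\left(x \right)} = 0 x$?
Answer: $0$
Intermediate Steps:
$h{\left(M,n \right)} = \frac{-2 + n}{-3 + M}$
$W{\left(x \right)} = 0$
$B{\left(H \right)} = 4 + H$ ($B{\left(H \right)} = \left(3 + \frac{-2 + 5}{-3 + 6}\right) + H = \left(3 + \frac{1}{3} \cdot 3\right) + H = \left(3 + 1\right) + H = 4 + H$)
$\left(282 + B{\left(0 \right)}\right) W{\left(14 \right)} = \left(282 + \left(4 + 0\right)\right) 0 = \left(282 + 4\right) 0 = 286 \cdot 0 = 0$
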